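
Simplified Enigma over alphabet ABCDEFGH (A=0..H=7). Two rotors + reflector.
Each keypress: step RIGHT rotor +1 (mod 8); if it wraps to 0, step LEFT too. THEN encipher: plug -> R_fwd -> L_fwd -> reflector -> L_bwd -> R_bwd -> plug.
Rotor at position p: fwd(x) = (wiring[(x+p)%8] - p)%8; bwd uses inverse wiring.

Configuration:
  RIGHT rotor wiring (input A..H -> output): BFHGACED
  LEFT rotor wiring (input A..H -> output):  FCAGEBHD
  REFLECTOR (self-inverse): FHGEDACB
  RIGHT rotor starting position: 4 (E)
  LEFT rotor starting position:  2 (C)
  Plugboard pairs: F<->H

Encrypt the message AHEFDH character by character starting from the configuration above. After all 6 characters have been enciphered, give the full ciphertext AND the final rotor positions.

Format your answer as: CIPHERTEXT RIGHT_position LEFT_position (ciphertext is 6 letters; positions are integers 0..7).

Char 1 ('A'): step: R->5, L=2; A->plug->A->R->F->L->B->refl->H->L'->D->R'->H->plug->F
Char 2 ('H'): step: R->6, L=2; H->plug->F->R->A->L->G->refl->C->L'->C->R'->G->plug->G
Char 3 ('E'): step: R->7, L=2; E->plug->E->R->H->L->A->refl->F->L'->E->R'->A->plug->A
Char 4 ('F'): step: R->0, L->3 (L advanced); F->plug->H->R->D->L->E->refl->D->L'->A->R'->E->plug->E
Char 5 ('D'): step: R->1, L=3; D->plug->D->R->H->L->F->refl->A->L'->E->R'->A->plug->A
Char 6 ('H'): step: R->2, L=3; H->plug->F->R->B->L->B->refl->H->L'->G->R'->C->plug->C
Final: ciphertext=FGAEAC, RIGHT=2, LEFT=3

Answer: FGAEAC 2 3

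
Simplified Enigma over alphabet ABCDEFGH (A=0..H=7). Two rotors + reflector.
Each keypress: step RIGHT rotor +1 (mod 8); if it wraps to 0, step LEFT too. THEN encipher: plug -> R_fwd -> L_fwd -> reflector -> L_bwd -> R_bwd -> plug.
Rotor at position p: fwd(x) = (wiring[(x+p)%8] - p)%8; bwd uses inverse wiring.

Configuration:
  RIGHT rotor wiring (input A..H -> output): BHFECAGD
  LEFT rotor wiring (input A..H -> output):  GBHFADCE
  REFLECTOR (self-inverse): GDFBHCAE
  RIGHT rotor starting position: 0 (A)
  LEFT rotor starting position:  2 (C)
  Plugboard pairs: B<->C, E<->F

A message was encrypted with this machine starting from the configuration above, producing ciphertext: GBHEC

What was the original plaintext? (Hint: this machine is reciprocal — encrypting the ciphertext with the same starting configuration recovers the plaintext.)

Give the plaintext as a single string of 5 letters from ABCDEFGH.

Answer: CHGGA

Derivation:
Char 1 ('G'): step: R->1, L=2; G->plug->G->R->C->L->G->refl->A->L'->E->R'->B->plug->C
Char 2 ('B'): step: R->2, L=2; B->plug->C->R->A->L->F->refl->C->L'->F->R'->H->plug->H
Char 3 ('H'): step: R->3, L=2; H->plug->H->R->C->L->G->refl->A->L'->E->R'->G->plug->G
Char 4 ('E'): step: R->4, L=2; E->plug->F->R->D->L->B->refl->D->L'->B->R'->G->plug->G
Char 5 ('C'): step: R->5, L=2; C->plug->B->R->B->L->D->refl->B->L'->D->R'->A->plug->A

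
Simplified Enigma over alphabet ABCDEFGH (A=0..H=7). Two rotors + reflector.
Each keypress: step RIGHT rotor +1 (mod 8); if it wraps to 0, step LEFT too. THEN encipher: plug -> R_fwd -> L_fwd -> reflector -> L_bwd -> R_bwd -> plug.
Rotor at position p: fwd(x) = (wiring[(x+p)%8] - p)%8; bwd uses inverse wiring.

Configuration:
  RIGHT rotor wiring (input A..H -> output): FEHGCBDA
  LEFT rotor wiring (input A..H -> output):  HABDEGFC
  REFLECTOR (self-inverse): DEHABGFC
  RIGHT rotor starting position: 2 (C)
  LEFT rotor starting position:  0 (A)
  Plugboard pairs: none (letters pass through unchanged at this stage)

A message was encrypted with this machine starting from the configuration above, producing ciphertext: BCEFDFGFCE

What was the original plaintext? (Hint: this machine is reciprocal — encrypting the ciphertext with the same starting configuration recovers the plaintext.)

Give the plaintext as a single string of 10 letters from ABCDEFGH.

Char 1 ('B'): step: R->3, L=0; B->plug->B->R->H->L->C->refl->H->L'->A->R'->D->plug->D
Char 2 ('C'): step: R->4, L=0; C->plug->C->R->H->L->C->refl->H->L'->A->R'->F->plug->F
Char 3 ('E'): step: R->5, L=0; E->plug->E->R->H->L->C->refl->H->L'->A->R'->D->plug->D
Char 4 ('F'): step: R->6, L=0; F->plug->F->R->A->L->H->refl->C->L'->H->R'->C->plug->C
Char 5 ('D'): step: R->7, L=0; D->plug->D->R->A->L->H->refl->C->L'->H->R'->E->plug->E
Char 6 ('F'): step: R->0, L->1 (L advanced); F->plug->F->R->B->L->A->refl->D->L'->D->R'->G->plug->G
Char 7 ('G'): step: R->1, L=1; G->plug->G->R->H->L->G->refl->F->L'->E->R'->H->plug->H
Char 8 ('F'): step: R->2, L=1; F->plug->F->R->G->L->B->refl->E->L'->F->R'->A->plug->A
Char 9 ('C'): step: R->3, L=1; C->plug->C->R->G->L->B->refl->E->L'->F->R'->E->plug->E
Char 10 ('E'): step: R->4, L=1; E->plug->E->R->B->L->A->refl->D->L'->D->R'->G->plug->G

Answer: DFDCEGHAEG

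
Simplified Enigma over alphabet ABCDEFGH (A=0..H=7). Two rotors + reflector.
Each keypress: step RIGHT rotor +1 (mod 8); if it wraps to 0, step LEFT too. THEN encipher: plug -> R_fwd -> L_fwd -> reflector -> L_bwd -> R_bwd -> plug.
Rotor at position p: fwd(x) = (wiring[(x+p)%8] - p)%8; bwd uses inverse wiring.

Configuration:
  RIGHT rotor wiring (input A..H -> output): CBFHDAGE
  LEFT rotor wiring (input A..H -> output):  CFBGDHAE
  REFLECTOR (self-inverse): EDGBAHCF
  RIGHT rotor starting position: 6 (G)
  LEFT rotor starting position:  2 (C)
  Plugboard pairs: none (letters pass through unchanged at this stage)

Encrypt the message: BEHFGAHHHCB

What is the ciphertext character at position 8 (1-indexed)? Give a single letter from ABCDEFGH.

Char 1 ('B'): step: R->7, L=2; B->plug->B->R->D->L->F->refl->H->L'->A->R'->E->plug->E
Char 2 ('E'): step: R->0, L->3 (L advanced); E->plug->E->R->D->L->F->refl->H->L'->F->R'->C->plug->C
Char 3 ('H'): step: R->1, L=3; H->plug->H->R->B->L->A->refl->E->L'->C->R'->D->plug->D
Char 4 ('F'): step: R->2, L=3; F->plug->F->R->C->L->E->refl->A->L'->B->R'->C->plug->C
Char 5 ('G'): step: R->3, L=3; G->plug->G->R->G->L->C->refl->G->L'->H->R'->F->plug->F
Char 6 ('A'): step: R->4, L=3; A->plug->A->R->H->L->G->refl->C->L'->G->R'->E->plug->E
Char 7 ('H'): step: R->5, L=3; H->plug->H->R->G->L->C->refl->G->L'->H->R'->C->plug->C
Char 8 ('H'): step: R->6, L=3; H->plug->H->R->C->L->E->refl->A->L'->B->R'->F->plug->F

F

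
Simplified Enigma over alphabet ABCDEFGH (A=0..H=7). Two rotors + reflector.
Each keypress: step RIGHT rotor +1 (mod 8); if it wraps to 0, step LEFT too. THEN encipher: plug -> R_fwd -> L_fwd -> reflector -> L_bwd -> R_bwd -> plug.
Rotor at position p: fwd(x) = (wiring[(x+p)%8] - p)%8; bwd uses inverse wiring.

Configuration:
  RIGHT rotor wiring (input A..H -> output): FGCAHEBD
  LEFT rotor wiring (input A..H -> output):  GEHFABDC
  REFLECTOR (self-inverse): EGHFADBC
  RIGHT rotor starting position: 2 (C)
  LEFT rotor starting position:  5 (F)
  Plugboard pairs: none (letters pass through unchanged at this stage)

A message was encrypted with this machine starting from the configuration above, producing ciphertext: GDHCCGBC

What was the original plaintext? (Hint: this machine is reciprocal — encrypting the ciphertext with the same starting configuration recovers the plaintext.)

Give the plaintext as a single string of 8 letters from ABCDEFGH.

Char 1 ('G'): step: R->3, L=5; G->plug->G->R->D->L->B->refl->G->L'->B->R'->C->plug->C
Char 2 ('D'): step: R->4, L=5; D->plug->D->R->H->L->D->refl->F->L'->C->R'->F->plug->F
Char 3 ('H'): step: R->5, L=5; H->plug->H->R->C->L->F->refl->D->L'->H->R'->A->plug->A
Char 4 ('C'): step: R->6, L=5; C->plug->C->R->H->L->D->refl->F->L'->C->R'->F->plug->F
Char 5 ('C'): step: R->7, L=5; C->plug->C->R->H->L->D->refl->F->L'->C->R'->H->plug->H
Char 6 ('G'): step: R->0, L->6 (L advanced); G->plug->G->R->B->L->E->refl->A->L'->C->R'->C->plug->C
Char 7 ('B'): step: R->1, L=6; B->plug->B->R->B->L->E->refl->A->L'->C->R'->G->plug->G
Char 8 ('C'): step: R->2, L=6; C->plug->C->R->F->L->H->refl->C->L'->G->R'->B->plug->B

Answer: CFAFHCGB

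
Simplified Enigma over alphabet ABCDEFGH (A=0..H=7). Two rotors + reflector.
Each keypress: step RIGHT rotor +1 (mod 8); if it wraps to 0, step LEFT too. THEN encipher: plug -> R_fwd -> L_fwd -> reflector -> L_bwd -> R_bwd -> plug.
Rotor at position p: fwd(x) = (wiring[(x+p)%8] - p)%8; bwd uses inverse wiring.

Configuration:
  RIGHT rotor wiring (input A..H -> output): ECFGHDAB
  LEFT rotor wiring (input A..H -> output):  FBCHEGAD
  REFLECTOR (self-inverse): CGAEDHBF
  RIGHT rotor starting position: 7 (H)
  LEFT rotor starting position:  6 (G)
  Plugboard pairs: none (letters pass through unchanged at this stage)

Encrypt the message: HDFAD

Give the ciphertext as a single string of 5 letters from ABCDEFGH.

Answer: ECDCF

Derivation:
Char 1 ('H'): step: R->0, L->7 (L advanced); H->plug->H->R->B->L->G->refl->B->L'->H->R'->E->plug->E
Char 2 ('D'): step: R->1, L=7; D->plug->D->R->G->L->H->refl->F->L'->F->R'->C->plug->C
Char 3 ('F'): step: R->2, L=7; F->plug->F->R->H->L->B->refl->G->L'->B->R'->D->plug->D
Char 4 ('A'): step: R->3, L=7; A->plug->A->R->D->L->D->refl->E->L'->A->R'->C->plug->C
Char 5 ('D'): step: R->4, L=7; D->plug->D->R->F->L->F->refl->H->L'->G->R'->F->plug->F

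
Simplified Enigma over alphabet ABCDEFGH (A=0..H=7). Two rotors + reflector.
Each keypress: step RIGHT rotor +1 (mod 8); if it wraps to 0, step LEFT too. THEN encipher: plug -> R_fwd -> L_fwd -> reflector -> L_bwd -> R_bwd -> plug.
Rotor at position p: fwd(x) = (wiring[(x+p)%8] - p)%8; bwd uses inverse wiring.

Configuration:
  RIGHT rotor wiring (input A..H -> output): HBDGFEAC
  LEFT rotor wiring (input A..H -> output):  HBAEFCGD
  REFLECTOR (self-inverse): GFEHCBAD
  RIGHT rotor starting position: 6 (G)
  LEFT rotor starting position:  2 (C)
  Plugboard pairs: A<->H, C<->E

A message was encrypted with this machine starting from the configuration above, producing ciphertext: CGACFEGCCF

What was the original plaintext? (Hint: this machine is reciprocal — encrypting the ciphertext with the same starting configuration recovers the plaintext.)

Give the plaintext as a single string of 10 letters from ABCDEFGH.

Answer: EHDBGDEEBE

Derivation:
Char 1 ('C'): step: R->7, L=2; C->plug->E->R->H->L->H->refl->D->L'->C->R'->C->plug->E
Char 2 ('G'): step: R->0, L->3 (L advanced); G->plug->G->R->A->L->B->refl->F->L'->H->R'->A->plug->H
Char 3 ('A'): step: R->1, L=3; A->plug->H->R->G->L->G->refl->A->L'->E->R'->D->plug->D
Char 4 ('C'): step: R->2, L=3; C->plug->E->R->G->L->G->refl->A->L'->E->R'->B->plug->B
Char 5 ('F'): step: R->3, L=3; F->plug->F->R->E->L->A->refl->G->L'->G->R'->G->plug->G
Char 6 ('E'): step: R->4, L=3; E->plug->C->R->E->L->A->refl->G->L'->G->R'->D->plug->D
Char 7 ('G'): step: R->5, L=3; G->plug->G->R->B->L->C->refl->E->L'->F->R'->C->plug->E
Char 8 ('C'): step: R->6, L=3; C->plug->E->R->F->L->E->refl->C->L'->B->R'->C->plug->E
Char 9 ('C'): step: R->7, L=3; C->plug->E->R->H->L->F->refl->B->L'->A->R'->B->plug->B
Char 10 ('F'): step: R->0, L->4 (L advanced); F->plug->F->R->E->L->D->refl->H->L'->D->R'->C->plug->E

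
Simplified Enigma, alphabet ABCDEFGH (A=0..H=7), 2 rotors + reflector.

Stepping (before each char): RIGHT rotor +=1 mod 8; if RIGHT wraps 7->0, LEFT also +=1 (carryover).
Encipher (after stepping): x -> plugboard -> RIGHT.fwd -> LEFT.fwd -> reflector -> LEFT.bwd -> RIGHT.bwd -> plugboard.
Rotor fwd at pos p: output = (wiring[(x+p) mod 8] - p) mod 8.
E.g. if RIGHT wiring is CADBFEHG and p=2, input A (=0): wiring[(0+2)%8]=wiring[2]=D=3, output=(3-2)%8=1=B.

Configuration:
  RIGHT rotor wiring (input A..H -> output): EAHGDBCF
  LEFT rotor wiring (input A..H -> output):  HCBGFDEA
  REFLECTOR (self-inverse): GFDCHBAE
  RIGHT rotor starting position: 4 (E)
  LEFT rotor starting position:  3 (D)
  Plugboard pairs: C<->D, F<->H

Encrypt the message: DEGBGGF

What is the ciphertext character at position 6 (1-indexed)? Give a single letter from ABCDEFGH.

Char 1 ('D'): step: R->5, L=3; D->plug->C->R->A->L->D->refl->C->L'->B->R'->G->plug->G
Char 2 ('E'): step: R->6, L=3; E->plug->E->R->B->L->C->refl->D->L'->A->R'->F->plug->H
Char 3 ('G'): step: R->7, L=3; G->plug->G->R->C->L->A->refl->G->L'->H->R'->E->plug->E
Char 4 ('B'): step: R->0, L->4 (L advanced); B->plug->B->R->A->L->B->refl->F->L'->G->R'->D->plug->C
Char 5 ('G'): step: R->1, L=4; G->plug->G->R->E->L->D->refl->C->L'->H->R'->A->plug->A
Char 6 ('G'): step: R->2, L=4; G->plug->G->R->C->L->A->refl->G->L'->F->R'->A->plug->A

A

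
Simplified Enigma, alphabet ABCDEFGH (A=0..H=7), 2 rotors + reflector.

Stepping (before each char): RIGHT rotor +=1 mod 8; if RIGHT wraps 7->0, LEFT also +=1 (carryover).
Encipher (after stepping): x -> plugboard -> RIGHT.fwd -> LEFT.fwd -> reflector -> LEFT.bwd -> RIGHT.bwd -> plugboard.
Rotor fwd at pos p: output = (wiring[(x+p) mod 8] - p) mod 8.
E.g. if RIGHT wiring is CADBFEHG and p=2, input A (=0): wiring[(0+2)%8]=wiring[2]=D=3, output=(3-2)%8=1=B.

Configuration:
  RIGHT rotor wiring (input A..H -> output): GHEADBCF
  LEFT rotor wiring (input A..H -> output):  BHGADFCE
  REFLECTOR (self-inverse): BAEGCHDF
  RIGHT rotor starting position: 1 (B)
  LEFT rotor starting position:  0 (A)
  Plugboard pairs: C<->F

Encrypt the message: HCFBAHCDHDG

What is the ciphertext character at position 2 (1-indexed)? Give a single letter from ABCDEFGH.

Char 1 ('H'): step: R->2, L=0; H->plug->H->R->F->L->F->refl->H->L'->B->R'->C->plug->F
Char 2 ('C'): step: R->3, L=0; C->plug->F->R->D->L->A->refl->B->L'->A->R'->B->plug->B

B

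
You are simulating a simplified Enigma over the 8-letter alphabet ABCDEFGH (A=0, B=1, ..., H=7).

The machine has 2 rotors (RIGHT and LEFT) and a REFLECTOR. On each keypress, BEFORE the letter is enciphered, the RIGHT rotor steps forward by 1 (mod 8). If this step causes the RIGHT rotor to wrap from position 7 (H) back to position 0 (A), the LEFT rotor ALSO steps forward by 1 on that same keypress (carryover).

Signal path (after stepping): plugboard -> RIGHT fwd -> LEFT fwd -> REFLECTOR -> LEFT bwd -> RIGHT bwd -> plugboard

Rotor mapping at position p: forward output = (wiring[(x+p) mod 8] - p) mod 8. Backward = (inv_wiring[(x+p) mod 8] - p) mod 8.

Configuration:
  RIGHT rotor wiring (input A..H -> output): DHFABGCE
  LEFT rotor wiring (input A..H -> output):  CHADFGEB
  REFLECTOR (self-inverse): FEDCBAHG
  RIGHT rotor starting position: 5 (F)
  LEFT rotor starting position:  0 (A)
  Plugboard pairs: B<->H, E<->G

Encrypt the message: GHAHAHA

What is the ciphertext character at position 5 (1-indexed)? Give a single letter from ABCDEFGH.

Char 1 ('G'): step: R->6, L=0; G->plug->E->R->H->L->B->refl->E->L'->G->R'->B->plug->H
Char 2 ('H'): step: R->7, L=0; H->plug->B->R->E->L->F->refl->A->L'->C->R'->F->plug->F
Char 3 ('A'): step: R->0, L->1 (L advanced); A->plug->A->R->D->L->E->refl->B->L'->H->R'->B->plug->H
Char 4 ('H'): step: R->1, L=1; H->plug->B->R->E->L->F->refl->A->L'->G->R'->A->plug->A
Char 5 ('A'): step: R->2, L=1; A->plug->A->R->D->L->E->refl->B->L'->H->R'->C->plug->C

C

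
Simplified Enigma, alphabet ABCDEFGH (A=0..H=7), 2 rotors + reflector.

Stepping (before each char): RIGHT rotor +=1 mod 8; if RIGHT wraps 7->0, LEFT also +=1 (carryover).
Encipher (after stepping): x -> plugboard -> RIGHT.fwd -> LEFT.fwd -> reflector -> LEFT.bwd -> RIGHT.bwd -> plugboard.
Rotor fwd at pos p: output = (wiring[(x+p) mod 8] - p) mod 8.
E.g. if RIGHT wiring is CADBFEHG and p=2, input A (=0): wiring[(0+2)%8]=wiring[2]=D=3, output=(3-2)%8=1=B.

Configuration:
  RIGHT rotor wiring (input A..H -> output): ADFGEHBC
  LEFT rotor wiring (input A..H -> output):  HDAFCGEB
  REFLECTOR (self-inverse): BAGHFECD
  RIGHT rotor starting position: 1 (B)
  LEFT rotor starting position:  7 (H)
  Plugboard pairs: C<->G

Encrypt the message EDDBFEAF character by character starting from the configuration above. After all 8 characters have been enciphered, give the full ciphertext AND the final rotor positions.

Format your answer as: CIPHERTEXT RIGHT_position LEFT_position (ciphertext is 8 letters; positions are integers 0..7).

Answer: GFGFBHCC 1 0

Derivation:
Char 1 ('E'): step: R->2, L=7; E->plug->E->R->H->L->F->refl->E->L'->C->R'->C->plug->G
Char 2 ('D'): step: R->3, L=7; D->plug->D->R->G->L->H->refl->D->L'->F->R'->F->plug->F
Char 3 ('D'): step: R->4, L=7; D->plug->D->R->G->L->H->refl->D->L'->F->R'->C->plug->G
Char 4 ('B'): step: R->5, L=7; B->plug->B->R->E->L->G->refl->C->L'->A->R'->F->plug->F
Char 5 ('F'): step: R->6, L=7; F->plug->F->R->A->L->C->refl->G->L'->E->R'->B->plug->B
Char 6 ('E'): step: R->7, L=7; E->plug->E->R->H->L->F->refl->E->L'->C->R'->H->plug->H
Char 7 ('A'): step: R->0, L->0 (L advanced); A->plug->A->R->A->L->H->refl->D->L'->B->R'->G->plug->C
Char 8 ('F'): step: R->1, L=0; F->plug->F->R->A->L->H->refl->D->L'->B->R'->G->plug->C
Final: ciphertext=GFGFBHCC, RIGHT=1, LEFT=0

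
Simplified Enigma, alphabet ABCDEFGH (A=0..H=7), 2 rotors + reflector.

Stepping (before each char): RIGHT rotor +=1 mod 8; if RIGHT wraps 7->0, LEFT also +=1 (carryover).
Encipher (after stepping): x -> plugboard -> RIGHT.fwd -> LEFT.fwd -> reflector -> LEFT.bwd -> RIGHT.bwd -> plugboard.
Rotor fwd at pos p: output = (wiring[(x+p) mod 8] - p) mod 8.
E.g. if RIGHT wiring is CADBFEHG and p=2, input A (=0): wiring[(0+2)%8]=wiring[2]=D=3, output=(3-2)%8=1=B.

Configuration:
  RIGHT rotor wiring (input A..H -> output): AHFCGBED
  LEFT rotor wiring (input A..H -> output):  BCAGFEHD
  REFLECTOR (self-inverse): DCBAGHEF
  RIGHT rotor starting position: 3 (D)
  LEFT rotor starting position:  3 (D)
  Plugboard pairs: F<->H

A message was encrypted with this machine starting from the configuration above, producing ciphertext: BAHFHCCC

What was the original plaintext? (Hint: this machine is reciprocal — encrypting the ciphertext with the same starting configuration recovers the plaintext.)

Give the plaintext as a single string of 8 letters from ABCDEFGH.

Answer: HHGEDGAH

Derivation:
Char 1 ('B'): step: R->4, L=3; B->plug->B->R->F->L->G->refl->E->L'->D->R'->F->plug->H
Char 2 ('A'): step: R->5, L=3; A->plug->A->R->E->L->A->refl->D->L'->A->R'->F->plug->H
Char 3 ('H'): step: R->6, L=3; H->plug->F->R->E->L->A->refl->D->L'->A->R'->G->plug->G
Char 4 ('F'): step: R->7, L=3; F->plug->H->R->F->L->G->refl->E->L'->D->R'->E->plug->E
Char 5 ('H'): step: R->0, L->4 (L advanced); H->plug->F->R->B->L->A->refl->D->L'->C->R'->D->plug->D
Char 6 ('C'): step: R->1, L=4; C->plug->C->R->B->L->A->refl->D->L'->C->R'->G->plug->G
Char 7 ('C'): step: R->2, L=4; C->plug->C->R->E->L->F->refl->H->L'->D->R'->A->plug->A
Char 8 ('C'): step: R->3, L=4; C->plug->C->R->G->L->E->refl->G->L'->F->R'->F->plug->H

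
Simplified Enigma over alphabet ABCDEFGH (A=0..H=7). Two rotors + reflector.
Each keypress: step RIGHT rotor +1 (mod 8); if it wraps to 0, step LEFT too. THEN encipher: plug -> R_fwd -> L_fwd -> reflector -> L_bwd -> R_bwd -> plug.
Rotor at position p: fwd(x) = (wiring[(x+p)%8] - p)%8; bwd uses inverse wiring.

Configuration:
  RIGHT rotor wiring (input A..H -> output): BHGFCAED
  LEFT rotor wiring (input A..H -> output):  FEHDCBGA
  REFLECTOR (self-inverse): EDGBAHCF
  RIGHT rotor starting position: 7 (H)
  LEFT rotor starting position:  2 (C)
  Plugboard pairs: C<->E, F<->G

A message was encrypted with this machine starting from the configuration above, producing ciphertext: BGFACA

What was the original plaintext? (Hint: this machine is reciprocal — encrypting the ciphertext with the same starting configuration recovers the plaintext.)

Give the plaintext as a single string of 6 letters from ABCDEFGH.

Char 1 ('B'): step: R->0, L->3 (L advanced); B->plug->B->R->H->L->E->refl->A->L'->A->R'->F->plug->G
Char 2 ('G'): step: R->1, L=3; G->plug->F->R->D->L->D->refl->B->L'->G->R'->A->plug->A
Char 3 ('F'): step: R->2, L=3; F->plug->G->R->H->L->E->refl->A->L'->A->R'->C->plug->E
Char 4 ('A'): step: R->3, L=3; A->plug->A->R->C->L->G->refl->C->L'->F->R'->C->plug->E
Char 5 ('C'): step: R->4, L=3; C->plug->E->R->F->L->C->refl->G->L'->C->R'->G->plug->F
Char 6 ('A'): step: R->5, L=3; A->plug->A->R->D->L->D->refl->B->L'->G->R'->C->plug->E

Answer: GAEEFE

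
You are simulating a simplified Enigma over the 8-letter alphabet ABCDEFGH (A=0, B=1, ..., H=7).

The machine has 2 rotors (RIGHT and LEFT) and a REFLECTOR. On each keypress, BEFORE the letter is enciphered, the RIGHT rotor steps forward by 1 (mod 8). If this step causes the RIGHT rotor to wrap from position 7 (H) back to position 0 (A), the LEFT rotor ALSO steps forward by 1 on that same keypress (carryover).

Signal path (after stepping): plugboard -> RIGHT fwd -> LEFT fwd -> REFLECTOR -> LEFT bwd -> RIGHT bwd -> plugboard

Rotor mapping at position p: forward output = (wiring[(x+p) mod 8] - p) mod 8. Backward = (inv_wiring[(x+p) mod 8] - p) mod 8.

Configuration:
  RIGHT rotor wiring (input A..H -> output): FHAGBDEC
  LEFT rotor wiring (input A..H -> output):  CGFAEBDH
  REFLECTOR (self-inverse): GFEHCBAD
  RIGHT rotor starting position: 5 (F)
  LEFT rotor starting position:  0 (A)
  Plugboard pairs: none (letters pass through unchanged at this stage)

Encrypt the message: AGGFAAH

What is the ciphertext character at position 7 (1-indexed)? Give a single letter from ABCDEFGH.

Char 1 ('A'): step: R->6, L=0; A->plug->A->R->G->L->D->refl->H->L'->H->R'->C->plug->C
Char 2 ('G'): step: R->7, L=0; G->plug->G->R->E->L->E->refl->C->L'->A->R'->C->plug->C
Char 3 ('G'): step: R->0, L->1 (L advanced); G->plug->G->R->E->L->A->refl->G->L'->G->R'->D->plug->D
Char 4 ('F'): step: R->1, L=1; F->plug->F->R->D->L->D->refl->H->L'->C->R'->E->plug->E
Char 5 ('A'): step: R->2, L=1; A->plug->A->R->G->L->G->refl->A->L'->E->R'->B->plug->B
Char 6 ('A'): step: R->3, L=1; A->plug->A->R->D->L->D->refl->H->L'->C->R'->F->plug->F
Char 7 ('H'): step: R->4, L=1; H->plug->H->R->C->L->H->refl->D->L'->D->R'->F->plug->F

F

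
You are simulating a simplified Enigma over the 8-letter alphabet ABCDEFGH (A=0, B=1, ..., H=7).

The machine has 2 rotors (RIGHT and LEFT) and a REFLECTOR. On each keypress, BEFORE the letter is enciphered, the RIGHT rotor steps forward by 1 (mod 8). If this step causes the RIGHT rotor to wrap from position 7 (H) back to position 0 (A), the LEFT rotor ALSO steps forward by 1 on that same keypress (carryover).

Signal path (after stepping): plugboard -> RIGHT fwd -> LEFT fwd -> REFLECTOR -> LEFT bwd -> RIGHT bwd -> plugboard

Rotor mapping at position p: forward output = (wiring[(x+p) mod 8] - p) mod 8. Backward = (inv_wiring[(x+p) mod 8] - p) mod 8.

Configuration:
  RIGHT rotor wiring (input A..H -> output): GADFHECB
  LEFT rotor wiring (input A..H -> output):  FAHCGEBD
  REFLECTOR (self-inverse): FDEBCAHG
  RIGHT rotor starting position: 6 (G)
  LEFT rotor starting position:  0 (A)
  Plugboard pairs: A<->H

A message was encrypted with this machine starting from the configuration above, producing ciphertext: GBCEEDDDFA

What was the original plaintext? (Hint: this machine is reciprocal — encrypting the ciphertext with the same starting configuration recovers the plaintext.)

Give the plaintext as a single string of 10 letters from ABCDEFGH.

Char 1 ('G'): step: R->7, L=0; G->plug->G->R->F->L->E->refl->C->L'->D->R'->H->plug->A
Char 2 ('B'): step: R->0, L->1 (L advanced); B->plug->B->R->A->L->H->refl->G->L'->B->R'->H->plug->A
Char 3 ('C'): step: R->1, L=1; C->plug->C->R->E->L->D->refl->B->L'->C->R'->B->plug->B
Char 4 ('E'): step: R->2, L=1; E->plug->E->R->A->L->H->refl->G->L'->B->R'->A->plug->H
Char 5 ('E'): step: R->3, L=1; E->plug->E->R->G->L->C->refl->E->L'->H->R'->D->plug->D
Char 6 ('D'): step: R->4, L=1; D->plug->D->R->F->L->A->refl->F->L'->D->R'->A->plug->H
Char 7 ('D'): step: R->5, L=1; D->plug->D->R->B->L->G->refl->H->L'->A->R'->G->plug->G
Char 8 ('D'): step: R->6, L=1; D->plug->D->R->C->L->B->refl->D->L'->E->R'->A->plug->H
Char 9 ('F'): step: R->7, L=1; F->plug->F->R->A->L->H->refl->G->L'->B->R'->C->plug->C
Char 10 ('A'): step: R->0, L->2 (L advanced); A->plug->H->R->B->L->A->refl->F->L'->A->R'->B->plug->B

Answer: AABHDHGHCB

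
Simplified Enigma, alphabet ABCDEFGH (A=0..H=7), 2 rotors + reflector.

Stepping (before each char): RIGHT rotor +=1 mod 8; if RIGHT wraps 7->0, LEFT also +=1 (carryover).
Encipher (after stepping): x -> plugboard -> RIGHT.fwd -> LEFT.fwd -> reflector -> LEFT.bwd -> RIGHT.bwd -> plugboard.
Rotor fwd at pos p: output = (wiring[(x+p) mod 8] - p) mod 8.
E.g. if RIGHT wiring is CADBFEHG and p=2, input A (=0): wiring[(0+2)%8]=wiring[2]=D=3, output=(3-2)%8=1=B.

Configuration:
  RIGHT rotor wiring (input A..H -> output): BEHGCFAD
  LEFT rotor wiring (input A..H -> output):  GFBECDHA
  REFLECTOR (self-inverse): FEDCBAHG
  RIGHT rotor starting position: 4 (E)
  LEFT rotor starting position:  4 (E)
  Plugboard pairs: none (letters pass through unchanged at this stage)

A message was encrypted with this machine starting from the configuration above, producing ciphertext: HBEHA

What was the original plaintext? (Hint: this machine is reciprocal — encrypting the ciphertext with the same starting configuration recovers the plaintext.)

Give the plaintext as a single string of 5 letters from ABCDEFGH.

Answer: BCGFC

Derivation:
Char 1 ('H'): step: R->5, L=4; H->plug->H->R->F->L->B->refl->E->L'->D->R'->B->plug->B
Char 2 ('B'): step: R->6, L=4; B->plug->B->R->F->L->B->refl->E->L'->D->R'->C->plug->C
Char 3 ('E'): step: R->7, L=4; E->plug->E->R->H->L->A->refl->F->L'->G->R'->G->plug->G
Char 4 ('H'): step: R->0, L->5 (L advanced); H->plug->H->R->D->L->B->refl->E->L'->F->R'->F->plug->F
Char 5 ('A'): step: R->1, L=5; A->plug->A->R->D->L->B->refl->E->L'->F->R'->C->plug->C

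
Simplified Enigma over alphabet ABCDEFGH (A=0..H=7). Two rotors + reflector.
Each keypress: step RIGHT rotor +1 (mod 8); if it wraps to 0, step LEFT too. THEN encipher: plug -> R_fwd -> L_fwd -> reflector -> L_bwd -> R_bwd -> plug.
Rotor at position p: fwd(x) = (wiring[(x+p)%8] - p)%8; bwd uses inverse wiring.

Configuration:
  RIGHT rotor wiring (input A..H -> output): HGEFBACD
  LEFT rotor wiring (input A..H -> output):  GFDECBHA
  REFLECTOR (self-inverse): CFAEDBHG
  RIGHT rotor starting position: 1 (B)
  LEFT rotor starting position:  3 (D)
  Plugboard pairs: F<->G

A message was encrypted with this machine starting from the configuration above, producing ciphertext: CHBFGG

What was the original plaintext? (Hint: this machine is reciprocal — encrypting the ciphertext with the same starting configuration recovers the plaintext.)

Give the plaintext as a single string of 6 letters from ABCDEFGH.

Answer: DAFHEF

Derivation:
Char 1 ('C'): step: R->2, L=3; C->plug->C->R->H->L->A->refl->C->L'->G->R'->D->plug->D
Char 2 ('H'): step: R->3, L=3; H->plug->H->R->B->L->H->refl->G->L'->C->R'->A->plug->A
Char 3 ('B'): step: R->4, L=3; B->plug->B->R->E->L->F->refl->B->L'->A->R'->G->plug->F
Char 4 ('F'): step: R->5, L=3; F->plug->G->R->A->L->B->refl->F->L'->E->R'->H->plug->H
Char 5 ('G'): step: R->6, L=3; G->plug->F->R->H->L->A->refl->C->L'->G->R'->E->plug->E
Char 6 ('G'): step: R->7, L=3; G->plug->F->R->C->L->G->refl->H->L'->B->R'->G->plug->F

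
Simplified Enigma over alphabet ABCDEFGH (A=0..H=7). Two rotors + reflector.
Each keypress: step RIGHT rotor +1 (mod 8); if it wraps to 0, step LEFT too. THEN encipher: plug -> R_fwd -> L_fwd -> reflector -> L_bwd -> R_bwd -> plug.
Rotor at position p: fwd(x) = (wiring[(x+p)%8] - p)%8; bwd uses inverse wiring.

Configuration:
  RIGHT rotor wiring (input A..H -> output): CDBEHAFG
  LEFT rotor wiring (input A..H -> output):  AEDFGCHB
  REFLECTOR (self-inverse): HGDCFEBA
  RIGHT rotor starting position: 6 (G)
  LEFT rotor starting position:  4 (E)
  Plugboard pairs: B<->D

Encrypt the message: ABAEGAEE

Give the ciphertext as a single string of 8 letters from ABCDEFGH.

Char 1 ('A'): step: R->7, L=4; A->plug->A->R->H->L->B->refl->G->L'->B->R'->G->plug->G
Char 2 ('B'): step: R->0, L->5 (L advanced); B->plug->D->R->E->L->H->refl->A->L'->G->R'->H->plug->H
Char 3 ('A'): step: R->1, L=5; A->plug->A->R->C->L->E->refl->F->L'->A->R'->B->plug->D
Char 4 ('E'): step: R->2, L=5; E->plug->E->R->D->L->D->refl->C->L'->B->R'->H->plug->H
Char 5 ('G'): step: R->3, L=5; G->plug->G->R->A->L->F->refl->E->L'->C->R'->D->plug->B
Char 6 ('A'): step: R->4, L=5; A->plug->A->R->D->L->D->refl->C->L'->B->R'->C->plug->C
Char 7 ('E'): step: R->5, L=5; E->plug->E->R->G->L->A->refl->H->L'->E->R'->F->plug->F
Char 8 ('E'): step: R->6, L=5; E->plug->E->R->D->L->D->refl->C->L'->B->R'->G->plug->G

Answer: GHDHBCFG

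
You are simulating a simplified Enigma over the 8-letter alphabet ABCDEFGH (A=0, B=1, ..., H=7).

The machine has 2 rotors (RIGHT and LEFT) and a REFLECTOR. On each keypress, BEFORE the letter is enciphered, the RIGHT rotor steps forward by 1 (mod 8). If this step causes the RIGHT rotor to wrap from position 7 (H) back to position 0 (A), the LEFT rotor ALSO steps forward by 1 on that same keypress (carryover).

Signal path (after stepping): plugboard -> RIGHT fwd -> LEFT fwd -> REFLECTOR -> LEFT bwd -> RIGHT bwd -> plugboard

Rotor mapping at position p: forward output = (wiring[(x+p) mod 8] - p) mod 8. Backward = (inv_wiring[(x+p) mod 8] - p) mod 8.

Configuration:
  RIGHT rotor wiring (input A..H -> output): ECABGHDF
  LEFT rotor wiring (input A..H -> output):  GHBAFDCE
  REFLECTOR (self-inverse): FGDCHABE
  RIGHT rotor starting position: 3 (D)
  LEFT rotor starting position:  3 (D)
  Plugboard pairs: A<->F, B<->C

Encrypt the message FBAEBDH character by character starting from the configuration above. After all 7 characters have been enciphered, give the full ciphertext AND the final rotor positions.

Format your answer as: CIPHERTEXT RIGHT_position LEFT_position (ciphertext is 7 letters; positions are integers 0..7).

Char 1 ('F'): step: R->4, L=3; F->plug->A->R->C->L->A->refl->F->L'->A->R'->E->plug->E
Char 2 ('B'): step: R->5, L=3; B->plug->C->R->A->L->F->refl->A->L'->C->R'->A->plug->F
Char 3 ('A'): step: R->6, L=3; A->plug->F->R->D->L->H->refl->E->L'->G->R'->C->plug->B
Char 4 ('E'): step: R->7, L=3; E->plug->E->R->C->L->A->refl->F->L'->A->R'->G->plug->G
Char 5 ('B'): step: R->0, L->4 (L advanced); B->plug->C->R->A->L->B->refl->G->L'->C->R'->B->plug->C
Char 6 ('D'): step: R->1, L=4; D->plug->D->R->F->L->D->refl->C->L'->E->R'->G->plug->G
Char 7 ('H'): step: R->2, L=4; H->plug->H->R->A->L->B->refl->G->L'->C->R'->G->plug->G
Final: ciphertext=EFBGCGG, RIGHT=2, LEFT=4

Answer: EFBGCGG 2 4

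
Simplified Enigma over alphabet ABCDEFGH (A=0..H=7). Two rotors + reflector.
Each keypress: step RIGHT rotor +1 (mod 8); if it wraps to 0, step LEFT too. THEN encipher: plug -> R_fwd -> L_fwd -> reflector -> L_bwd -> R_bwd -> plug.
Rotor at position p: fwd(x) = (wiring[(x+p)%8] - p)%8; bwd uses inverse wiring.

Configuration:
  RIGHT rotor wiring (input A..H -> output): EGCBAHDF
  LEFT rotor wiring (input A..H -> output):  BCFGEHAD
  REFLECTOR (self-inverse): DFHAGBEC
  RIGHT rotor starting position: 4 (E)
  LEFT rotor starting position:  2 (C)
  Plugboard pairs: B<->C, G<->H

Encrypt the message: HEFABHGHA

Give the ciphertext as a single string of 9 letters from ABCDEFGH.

Answer: EGGEHDABF

Derivation:
Char 1 ('H'): step: R->5, L=2; H->plug->G->R->E->L->G->refl->E->L'->B->R'->E->plug->E
Char 2 ('E'): step: R->6, L=2; E->plug->E->R->E->L->G->refl->E->L'->B->R'->H->plug->G
Char 3 ('F'): step: R->7, L=2; F->plug->F->R->B->L->E->refl->G->L'->E->R'->H->plug->G
Char 4 ('A'): step: R->0, L->3 (L advanced); A->plug->A->R->E->L->A->refl->D->L'->A->R'->E->plug->E
Char 5 ('B'): step: R->1, L=3; B->plug->C->R->A->L->D->refl->A->L'->E->R'->G->plug->H
Char 6 ('H'): step: R->2, L=3; H->plug->G->R->C->L->E->refl->G->L'->F->R'->D->plug->D
Char 7 ('G'): step: R->3, L=3; G->plug->H->R->H->L->C->refl->H->L'->G->R'->A->plug->A
Char 8 ('H'): step: R->4, L=3; H->plug->G->R->G->L->H->refl->C->L'->H->R'->C->plug->B
Char 9 ('A'): step: R->5, L=3; A->plug->A->R->C->L->E->refl->G->L'->F->R'->F->plug->F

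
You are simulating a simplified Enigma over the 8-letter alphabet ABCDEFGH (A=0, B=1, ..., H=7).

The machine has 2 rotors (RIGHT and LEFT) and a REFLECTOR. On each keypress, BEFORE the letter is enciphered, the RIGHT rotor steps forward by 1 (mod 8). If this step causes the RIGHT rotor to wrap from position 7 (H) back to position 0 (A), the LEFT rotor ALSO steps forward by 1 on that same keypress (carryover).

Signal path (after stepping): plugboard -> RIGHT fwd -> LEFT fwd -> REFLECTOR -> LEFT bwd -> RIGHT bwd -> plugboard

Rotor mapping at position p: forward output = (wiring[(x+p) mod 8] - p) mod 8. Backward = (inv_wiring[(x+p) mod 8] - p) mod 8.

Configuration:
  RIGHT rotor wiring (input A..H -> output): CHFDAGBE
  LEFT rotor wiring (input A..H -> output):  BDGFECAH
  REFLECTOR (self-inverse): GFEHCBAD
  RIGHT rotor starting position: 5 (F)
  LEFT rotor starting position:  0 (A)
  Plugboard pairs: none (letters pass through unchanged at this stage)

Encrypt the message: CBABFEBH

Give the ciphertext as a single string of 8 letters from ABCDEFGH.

Answer: FCEHGGDD

Derivation:
Char 1 ('C'): step: R->6, L=0; C->plug->C->R->E->L->E->refl->C->L'->F->R'->F->plug->F
Char 2 ('B'): step: R->7, L=0; B->plug->B->R->D->L->F->refl->B->L'->A->R'->C->plug->C
Char 3 ('A'): step: R->0, L->1 (L advanced); A->plug->A->R->C->L->E->refl->C->L'->A->R'->E->plug->E
Char 4 ('B'): step: R->1, L=1; B->plug->B->R->E->L->B->refl->F->L'->B->R'->H->plug->H
Char 5 ('F'): step: R->2, L=1; F->plug->F->R->C->L->E->refl->C->L'->A->R'->G->plug->G
Char 6 ('E'): step: R->3, L=1; E->plug->E->R->B->L->F->refl->B->L'->E->R'->G->plug->G
Char 7 ('B'): step: R->4, L=1; B->plug->B->R->C->L->E->refl->C->L'->A->R'->D->plug->D
Char 8 ('H'): step: R->5, L=1; H->plug->H->R->D->L->D->refl->H->L'->F->R'->D->plug->D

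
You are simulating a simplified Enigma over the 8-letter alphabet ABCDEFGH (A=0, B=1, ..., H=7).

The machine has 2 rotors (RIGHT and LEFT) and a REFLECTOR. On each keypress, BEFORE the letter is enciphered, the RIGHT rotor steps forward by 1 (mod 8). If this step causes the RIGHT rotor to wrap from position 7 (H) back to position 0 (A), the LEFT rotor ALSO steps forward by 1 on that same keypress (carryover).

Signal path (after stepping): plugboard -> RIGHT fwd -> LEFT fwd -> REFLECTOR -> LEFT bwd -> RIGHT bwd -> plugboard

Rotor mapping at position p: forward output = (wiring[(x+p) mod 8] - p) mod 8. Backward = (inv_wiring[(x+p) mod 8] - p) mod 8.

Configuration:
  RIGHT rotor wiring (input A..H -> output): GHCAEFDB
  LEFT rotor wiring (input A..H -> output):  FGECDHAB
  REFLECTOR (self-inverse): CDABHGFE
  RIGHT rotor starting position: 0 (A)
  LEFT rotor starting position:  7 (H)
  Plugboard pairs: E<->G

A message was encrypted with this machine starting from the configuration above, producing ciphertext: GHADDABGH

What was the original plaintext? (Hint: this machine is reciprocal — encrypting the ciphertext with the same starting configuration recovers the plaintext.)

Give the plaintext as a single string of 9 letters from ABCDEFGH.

Char 1 ('G'): step: R->1, L=7; G->plug->E->R->E->L->D->refl->B->L'->H->R'->C->plug->C
Char 2 ('H'): step: R->2, L=7; H->plug->H->R->F->L->E->refl->H->L'->C->R'->C->plug->C
Char 3 ('A'): step: R->3, L=7; A->plug->A->R->F->L->E->refl->H->L'->C->R'->C->plug->C
Char 4 ('D'): step: R->4, L=7; D->plug->D->R->F->L->E->refl->H->L'->C->R'->E->plug->G
Char 5 ('D'): step: R->5, L=7; D->plug->D->R->B->L->G->refl->F->L'->D->R'->G->plug->E
Char 6 ('A'): step: R->6, L=7; A->plug->A->R->F->L->E->refl->H->L'->C->R'->F->plug->F
Char 7 ('B'): step: R->7, L=7; B->plug->B->R->H->L->B->refl->D->L'->E->R'->H->plug->H
Char 8 ('G'): step: R->0, L->0 (L advanced); G->plug->E->R->E->L->D->refl->B->L'->H->R'->B->plug->B
Char 9 ('H'): step: R->1, L=0; H->plug->H->R->F->L->H->refl->E->L'->C->R'->F->plug->F

Answer: CCCGEFHBF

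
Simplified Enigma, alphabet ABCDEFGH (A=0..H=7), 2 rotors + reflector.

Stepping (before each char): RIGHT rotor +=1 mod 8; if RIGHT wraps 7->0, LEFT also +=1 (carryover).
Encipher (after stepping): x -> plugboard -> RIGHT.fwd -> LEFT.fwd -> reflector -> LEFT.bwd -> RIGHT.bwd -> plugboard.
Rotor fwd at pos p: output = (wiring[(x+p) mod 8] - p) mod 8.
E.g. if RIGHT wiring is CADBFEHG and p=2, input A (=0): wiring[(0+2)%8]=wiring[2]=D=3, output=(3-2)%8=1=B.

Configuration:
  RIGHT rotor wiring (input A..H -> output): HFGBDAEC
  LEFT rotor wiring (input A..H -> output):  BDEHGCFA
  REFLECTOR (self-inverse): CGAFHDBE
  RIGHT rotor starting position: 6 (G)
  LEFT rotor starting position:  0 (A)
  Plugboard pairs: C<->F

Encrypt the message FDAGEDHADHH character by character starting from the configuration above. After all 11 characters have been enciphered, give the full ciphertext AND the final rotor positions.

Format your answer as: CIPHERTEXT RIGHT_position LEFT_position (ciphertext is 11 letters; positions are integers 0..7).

Answer: GEDDBHFGBFD 1 2

Derivation:
Char 1 ('F'): step: R->7, L=0; F->plug->C->R->G->L->F->refl->D->L'->B->R'->G->plug->G
Char 2 ('D'): step: R->0, L->1 (L advanced); D->plug->D->R->B->L->D->refl->F->L'->D->R'->E->plug->E
Char 3 ('A'): step: R->1, L=1; A->plug->A->R->E->L->B->refl->G->L'->C->R'->D->plug->D
Char 4 ('G'): step: R->2, L=1; G->plug->G->R->F->L->E->refl->H->L'->G->R'->D->plug->D
Char 5 ('E'): step: R->3, L=1; E->plug->E->R->H->L->A->refl->C->L'->A->R'->B->plug->B
Char 6 ('D'): step: R->4, L=1; D->plug->D->R->G->L->H->refl->E->L'->F->R'->H->plug->H
Char 7 ('H'): step: R->5, L=1; H->plug->H->R->G->L->H->refl->E->L'->F->R'->C->plug->F
Char 8 ('A'): step: R->6, L=1; A->plug->A->R->G->L->H->refl->E->L'->F->R'->G->plug->G
Char 9 ('D'): step: R->7, L=1; D->plug->D->R->H->L->A->refl->C->L'->A->R'->B->plug->B
Char 10 ('H'): step: R->0, L->2 (L advanced); H->plug->H->R->C->L->E->refl->H->L'->G->R'->C->plug->F
Char 11 ('H'): step: R->1, L=2; H->plug->H->R->G->L->H->refl->E->L'->C->R'->D->plug->D
Final: ciphertext=GEDDBHFGBFD, RIGHT=1, LEFT=2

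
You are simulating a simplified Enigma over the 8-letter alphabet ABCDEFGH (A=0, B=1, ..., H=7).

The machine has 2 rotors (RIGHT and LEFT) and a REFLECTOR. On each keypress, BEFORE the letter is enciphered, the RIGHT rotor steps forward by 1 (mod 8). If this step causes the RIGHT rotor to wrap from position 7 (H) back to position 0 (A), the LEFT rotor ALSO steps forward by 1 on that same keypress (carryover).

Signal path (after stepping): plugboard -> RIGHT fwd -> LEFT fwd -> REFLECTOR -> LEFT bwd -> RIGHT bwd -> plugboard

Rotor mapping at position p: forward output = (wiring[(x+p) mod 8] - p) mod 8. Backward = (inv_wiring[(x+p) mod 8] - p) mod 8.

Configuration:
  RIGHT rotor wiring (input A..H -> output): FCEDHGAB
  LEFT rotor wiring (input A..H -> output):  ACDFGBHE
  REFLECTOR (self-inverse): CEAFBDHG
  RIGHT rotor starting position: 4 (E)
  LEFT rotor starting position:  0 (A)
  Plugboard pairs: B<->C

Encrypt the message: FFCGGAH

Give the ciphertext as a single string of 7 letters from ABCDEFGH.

Char 1 ('F'): step: R->5, L=0; F->plug->F->R->H->L->E->refl->B->L'->F->R'->E->plug->E
Char 2 ('F'): step: R->6, L=0; F->plug->F->R->F->L->B->refl->E->L'->H->R'->C->plug->B
Char 3 ('C'): step: R->7, L=0; C->plug->B->R->G->L->H->refl->G->L'->E->R'->E->plug->E
Char 4 ('G'): step: R->0, L->1 (L advanced); G->plug->G->R->A->L->B->refl->E->L'->C->R'->B->plug->C
Char 5 ('G'): step: R->1, L=1; G->plug->G->R->A->L->B->refl->E->L'->C->R'->C->plug->B
Char 6 ('A'): step: R->2, L=1; A->plug->A->R->C->L->E->refl->B->L'->A->R'->H->plug->H
Char 7 ('H'): step: R->3, L=1; H->plug->H->R->B->L->C->refl->A->L'->E->R'->B->plug->C

Answer: EBECBHC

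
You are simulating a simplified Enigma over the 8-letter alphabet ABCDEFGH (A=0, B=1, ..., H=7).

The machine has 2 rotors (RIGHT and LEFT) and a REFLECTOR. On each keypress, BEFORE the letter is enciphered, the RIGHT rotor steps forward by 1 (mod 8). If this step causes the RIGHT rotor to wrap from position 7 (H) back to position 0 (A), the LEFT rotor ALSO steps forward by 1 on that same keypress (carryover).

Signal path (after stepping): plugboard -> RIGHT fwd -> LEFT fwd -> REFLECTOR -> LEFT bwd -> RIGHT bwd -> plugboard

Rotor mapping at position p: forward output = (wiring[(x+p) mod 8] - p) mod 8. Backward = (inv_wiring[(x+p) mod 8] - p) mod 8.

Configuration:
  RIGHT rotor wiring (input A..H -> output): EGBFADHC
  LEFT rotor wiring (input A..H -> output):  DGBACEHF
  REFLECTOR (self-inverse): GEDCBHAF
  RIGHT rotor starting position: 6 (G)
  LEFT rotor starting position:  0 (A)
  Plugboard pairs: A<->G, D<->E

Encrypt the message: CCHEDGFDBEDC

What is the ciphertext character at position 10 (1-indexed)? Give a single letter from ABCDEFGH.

Char 1 ('C'): step: R->7, L=0; C->plug->C->R->H->L->F->refl->H->L'->G->R'->E->plug->D
Char 2 ('C'): step: R->0, L->1 (L advanced); C->plug->C->R->B->L->A->refl->G->L'->F->R'->D->plug->E
Char 3 ('H'): step: R->1, L=1; H->plug->H->R->D->L->B->refl->E->L'->G->R'->F->plug->F
Char 4 ('E'): step: R->2, L=1; E->plug->D->R->B->L->A->refl->G->L'->F->R'->E->plug->D
Char 5 ('D'): step: R->3, L=1; D->plug->E->R->H->L->C->refl->D->L'->E->R'->D->plug->E
Char 6 ('G'): step: R->4, L=1; G->plug->A->R->E->L->D->refl->C->L'->H->R'->B->plug->B
Char 7 ('F'): step: R->5, L=1; F->plug->F->R->E->L->D->refl->C->L'->H->R'->D->plug->E
Char 8 ('D'): step: R->6, L=1; D->plug->E->R->D->L->B->refl->E->L'->G->R'->C->plug->C
Char 9 ('B'): step: R->7, L=1; B->plug->B->R->F->L->G->refl->A->L'->B->R'->F->plug->F
Char 10 ('E'): step: R->0, L->2 (L advanced); E->plug->D->R->F->L->D->refl->C->L'->D->R'->F->plug->F

F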